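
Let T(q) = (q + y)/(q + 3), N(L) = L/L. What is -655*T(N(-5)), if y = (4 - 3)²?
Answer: -655/2 ≈ -327.50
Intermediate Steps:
y = 1 (y = 1² = 1)
N(L) = 1
T(q) = (1 + q)/(3 + q) (T(q) = (q + 1)/(q + 3) = (1 + q)/(3 + q))
-655*T(N(-5)) = -655*(1 + 1)/(3 + 1) = -655*2/4 = -655*½ = -655/2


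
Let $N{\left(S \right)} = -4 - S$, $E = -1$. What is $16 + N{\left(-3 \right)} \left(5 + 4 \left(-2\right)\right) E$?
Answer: $13$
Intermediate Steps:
$16 + N{\left(-3 \right)} \left(5 + 4 \left(-2\right)\right) E = 16 + \left(-4 - -3\right) \left(5 + 4 \left(-2\right)\right) \left(-1\right) = 16 + \left(-4 + 3\right) \left(5 - 8\right) \left(-1\right) = 16 - \left(-3\right) \left(-1\right) = 16 - 3 = 13$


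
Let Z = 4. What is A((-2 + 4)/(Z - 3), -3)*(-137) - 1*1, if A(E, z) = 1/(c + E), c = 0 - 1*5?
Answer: 134/3 ≈ 44.667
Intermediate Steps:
c = -5 (c = 0 - 5 = -5)
A(E, z) = 1/(-5 + E)
A((-2 + 4)/(Z - 3), -3)*(-137) - 1*1 = -137/(-5 + (-2 + 4)/(4 - 3)) - 1*1 = -137/(-5 + 2/1) - 1 = -137/(-5 + 2*1) - 1 = -137/(-5 + 2) - 1 = -137/(-3) - 1 = -⅓*(-137) - 1 = 137/3 - 1 = 134/3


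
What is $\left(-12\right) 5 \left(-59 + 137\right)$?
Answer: $-4680$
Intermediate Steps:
$\left(-12\right) 5 \left(-59 + 137\right) = \left(-60\right) 78 = -4680$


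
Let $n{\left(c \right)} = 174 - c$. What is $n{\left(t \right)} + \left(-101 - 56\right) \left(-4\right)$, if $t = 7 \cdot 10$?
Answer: $732$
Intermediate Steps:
$t = 70$
$n{\left(t \right)} + \left(-101 - 56\right) \left(-4\right) = \left(174 - 70\right) + \left(-101 - 56\right) \left(-4\right) = \left(174 - 70\right) - -628 = 104 + 628 = 732$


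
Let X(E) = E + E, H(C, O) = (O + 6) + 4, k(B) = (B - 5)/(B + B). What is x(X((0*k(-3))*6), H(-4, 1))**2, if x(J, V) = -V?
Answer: 121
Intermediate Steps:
k(B) = (-5 + B)/(2*B) (k(B) = (-5 + B)/((2*B)) = (-5 + B)*(1/(2*B)) = (-5 + B)/(2*B))
H(C, O) = 10 + O (H(C, O) = (6 + O) + 4 = 10 + O)
X(E) = 2*E
x(X((0*k(-3))*6), H(-4, 1))**2 = (-(10 + 1))**2 = (-1*11)**2 = (-11)**2 = 121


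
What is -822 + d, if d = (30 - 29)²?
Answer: -821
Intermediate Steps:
d = 1 (d = 1² = 1)
-822 + d = -822 + 1 = -821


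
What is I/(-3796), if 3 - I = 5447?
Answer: 1361/949 ≈ 1.4341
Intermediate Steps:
I = -5444 (I = 3 - 1*5447 = 3 - 5447 = -5444)
I/(-3796) = -5444/(-3796) = -5444*(-1/3796) = 1361/949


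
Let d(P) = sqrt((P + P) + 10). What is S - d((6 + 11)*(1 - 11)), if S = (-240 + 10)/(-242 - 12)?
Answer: 115/127 - I*sqrt(330) ≈ 0.90551 - 18.166*I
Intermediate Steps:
d(P) = sqrt(10 + 2*P) (d(P) = sqrt(2*P + 10) = sqrt(10 + 2*P))
S = 115/127 (S = -230/(-254) = -230*(-1/254) = 115/127 ≈ 0.90551)
S - d((6 + 11)*(1 - 11)) = 115/127 - sqrt(10 + 2*((6 + 11)*(1 - 11))) = 115/127 - sqrt(10 + 2*(17*(-10))) = 115/127 - sqrt(10 + 2*(-170)) = 115/127 - sqrt(10 - 340) = 115/127 - sqrt(-330) = 115/127 - I*sqrt(330)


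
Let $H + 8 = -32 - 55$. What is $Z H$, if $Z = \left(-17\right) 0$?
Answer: $0$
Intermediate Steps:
$Z = 0$
$H = -95$ ($H = -8 - 87 = -95$)
$Z H = 0 \left(-95\right) = 0$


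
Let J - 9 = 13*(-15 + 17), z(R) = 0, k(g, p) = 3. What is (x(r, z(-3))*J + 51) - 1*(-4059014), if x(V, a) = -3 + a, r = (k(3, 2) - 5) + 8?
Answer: 4058960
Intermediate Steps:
r = 6 (r = (3 - 5) + 8 = -2 + 8 = 6)
J = 35 (J = 9 + 13*(-15 + 17) = 9 + 13*2 = 9 + 26 = 35)
(x(r, z(-3))*J + 51) - 1*(-4059014) = ((-3 + 0)*35 + 51) - 1*(-4059014) = (-3*35 + 51) + 4059014 = (-105 + 51) + 4059014 = -54 + 4059014 = 4058960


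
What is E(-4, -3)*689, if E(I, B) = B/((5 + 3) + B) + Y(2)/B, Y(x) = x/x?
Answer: -9646/15 ≈ -643.07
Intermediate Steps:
Y(x) = 1
E(I, B) = 1/B + B/(8 + B) (E(I, B) = B/((5 + 3) + B) + 1/B = B/(8 + B) + 1/B = 1/B + B/(8 + B))
E(-4, -3)*689 = ((8 - 3 + (-3)**2)/((-3)*(8 - 3)))*689 = -1/3*(8 - 3 + 9)/5*689 = -1/3*1/5*14*689 = -14/15*689 = -9646/15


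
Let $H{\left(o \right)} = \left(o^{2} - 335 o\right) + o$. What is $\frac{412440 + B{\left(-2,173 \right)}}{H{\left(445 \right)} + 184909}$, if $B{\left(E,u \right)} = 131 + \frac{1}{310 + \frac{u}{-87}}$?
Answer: $\frac{5527832587}{3139322144} \approx 1.7608$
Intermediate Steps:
$H{\left(o \right)} = o^{2} - 334 o$
$B{\left(E,u \right)} = 131 + \frac{1}{310 - \frac{u}{87}}$ ($B{\left(E,u \right)} = 131 + \frac{1}{310 + u \left(- \frac{1}{87}\right)} = 131 + \frac{1}{310 - \frac{u}{87}}$)
$\frac{412440 + B{\left(-2,173 \right)}}{H{\left(445 \right)} + 184909} = \frac{412440 + \frac{-3533157 + 131 \cdot 173}{-26970 + 173}}{445 \left(-334 + 445\right) + 184909} = \frac{412440 + \frac{-3533157 + 22663}{-26797}}{445 \cdot 111 + 184909} = \frac{412440 - - \frac{3510494}{26797}}{49395 + 184909} = \frac{412440 + \frac{3510494}{26797}}{234304} = \frac{11055665174}{26797} \cdot \frac{1}{234304} = \frac{5527832587}{3139322144}$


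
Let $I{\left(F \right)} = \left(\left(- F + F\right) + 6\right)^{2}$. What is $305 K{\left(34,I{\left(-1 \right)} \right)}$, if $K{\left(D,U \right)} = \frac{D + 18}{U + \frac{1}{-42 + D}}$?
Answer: $\frac{126880}{287} \approx 442.09$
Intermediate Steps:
$I{\left(F \right)} = 36$ ($I{\left(F \right)} = \left(0 + 6\right)^{2} = 6^{2} = 36$)
$K{\left(D,U \right)} = \frac{18 + D}{U + \frac{1}{-42 + D}}$
$305 K{\left(34,I{\left(-1 \right)} \right)} = 305 \frac{-756 + 34^{2} - 816}{1 - 1512 + 34 \cdot 36} = 305 \frac{-756 + 1156 - 816}{1 - 1512 + 1224} = 305 \frac{1}{-287} \left(-416\right) = 305 \left(\left(- \frac{1}{287}\right) \left(-416\right)\right) = 305 \cdot \frac{416}{287} = \frac{126880}{287}$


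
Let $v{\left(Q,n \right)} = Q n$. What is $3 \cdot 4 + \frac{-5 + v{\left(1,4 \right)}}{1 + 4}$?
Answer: $\frac{59}{5} \approx 11.8$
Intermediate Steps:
$3 \cdot 4 + \frac{-5 + v{\left(1,4 \right)}}{1 + 4} = 3 \cdot 4 + \frac{-5 + 1 \cdot 4}{1 + 4} = 12 + \frac{-5 + 4}{5} = 12 - \frac{1}{5} = \frac{59}{5}$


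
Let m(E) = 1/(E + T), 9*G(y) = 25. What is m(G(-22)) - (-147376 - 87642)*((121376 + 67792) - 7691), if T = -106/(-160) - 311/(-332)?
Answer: 11156097730471366/261571 ≈ 4.2650e+10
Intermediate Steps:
T = 10619/6640 (T = -106*(-1/160) - 311*(-1/332) = 53/80 + 311/332 = 10619/6640 ≈ 1.5992)
G(y) = 25/9 (G(y) = (⅑)*25 = 25/9)
m(E) = 1/(10619/6640 + E) (m(E) = 1/(E + 10619/6640) = 1/(10619/6640 + E))
m(G(-22)) - (-147376 - 87642)*((121376 + 67792) - 7691) = 6640/(10619 + 6640*(25/9)) - (-147376 - 87642)*((121376 + 67792) - 7691) = 6640/(10619 + 166000/9) - (-235018)*(189168 - 7691) = 6640/(261571/9) - (-235018)*181477 = 6640*(9/261571) - 1*(-42650361586) = 59760/261571 + 42650361586 = 11156097730471366/261571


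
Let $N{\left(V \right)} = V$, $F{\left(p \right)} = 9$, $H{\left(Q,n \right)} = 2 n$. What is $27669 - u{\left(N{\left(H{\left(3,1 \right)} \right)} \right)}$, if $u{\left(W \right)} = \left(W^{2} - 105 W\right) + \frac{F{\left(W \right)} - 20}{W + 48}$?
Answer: $\frac{1393761}{50} \approx 27875.0$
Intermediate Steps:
$u{\left(W \right)} = W^{2} - 105 W - \frac{11}{48 + W}$ ($u{\left(W \right)} = \left(W^{2} - 105 W\right) + \frac{9 - 20}{W + 48} = \left(W^{2} - 105 W\right) - \frac{11}{48 + W} = W^{2} - 105 W - \frac{11}{48 + W}$)
$27669 - u{\left(N{\left(H{\left(3,1 \right)} \right)} \right)} = 27669 - \frac{-11 + \left(2 \cdot 1\right)^{3} - 5040 \cdot 2 \cdot 1 - 57 \left(2 \cdot 1\right)^{2}}{48 + 2 \cdot 1} = 27669 - \frac{-11 + 2^{3} - 10080 - 57 \cdot 2^{2}}{48 + 2} = 27669 - \frac{-11 + 8 - 10080 - 228}{50} = 27669 - \frac{1}{50} \left(-10311\right) = 27669 - - \frac{10311}{50} = 27669 + \frac{10311}{50} = \frac{1393761}{50}$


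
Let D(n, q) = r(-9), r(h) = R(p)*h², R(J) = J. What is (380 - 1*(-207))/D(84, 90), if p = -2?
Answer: -587/162 ≈ -3.6235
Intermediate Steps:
r(h) = -2*h²
D(n, q) = -162 (D(n, q) = -2*(-9)² = -2*81 = -162)
(380 - 1*(-207))/D(84, 90) = (380 - 1*(-207))/(-162) = (380 + 207)*(-1/162) = 587*(-1/162) = -587/162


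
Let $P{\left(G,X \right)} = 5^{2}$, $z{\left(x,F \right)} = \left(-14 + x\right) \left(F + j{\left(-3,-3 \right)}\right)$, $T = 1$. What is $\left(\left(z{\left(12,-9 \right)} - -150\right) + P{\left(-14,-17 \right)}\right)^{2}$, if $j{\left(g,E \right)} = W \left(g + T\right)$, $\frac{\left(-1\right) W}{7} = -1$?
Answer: $48841$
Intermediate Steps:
$W = 7$ ($W = \left(-7\right) \left(-1\right) = 7$)
$j{\left(g,E \right)} = 7 + 7 g$ ($j{\left(g,E \right)} = 7 \left(g + 1\right) = 7 \left(1 + g\right) = 7 + 7 g$)
$z{\left(x,F \right)} = \left(-14 + F\right) \left(-14 + x\right)$ ($z{\left(x,F \right)} = \left(-14 + x\right) \left(F + \left(7 + 7 \left(-3\right)\right)\right) = \left(-14 + x\right) \left(F + \left(7 - 21\right)\right) = \left(-14 + x\right) \left(F - 14\right) = \left(-14 + x\right) \left(-14 + F\right) = \left(-14 + F\right) \left(-14 + x\right)$)
$P{\left(G,X \right)} = 25$
$\left(\left(z{\left(12,-9 \right)} - -150\right) + P{\left(-14,-17 \right)}\right)^{2} = \left(\left(\left(196 - -126 - 168 - 108\right) - -150\right) + 25\right)^{2} = \left(\left(\left(196 + 126 - 168 - 108\right) + 150\right) + 25\right)^{2} = \left(\left(46 + 150\right) + 25\right)^{2} = \left(196 + 25\right)^{2} = 221^{2} = 48841$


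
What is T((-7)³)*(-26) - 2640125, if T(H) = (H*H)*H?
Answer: 1046553657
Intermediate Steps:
T(H) = H³ (T(H) = H²*H = H³)
T((-7)³)*(-26) - 2640125 = ((-7)³)³*(-26) - 2640125 = (-343)³*(-26) - 2640125 = -40353607*(-26) - 2640125 = 1049193782 - 2640125 = 1046553657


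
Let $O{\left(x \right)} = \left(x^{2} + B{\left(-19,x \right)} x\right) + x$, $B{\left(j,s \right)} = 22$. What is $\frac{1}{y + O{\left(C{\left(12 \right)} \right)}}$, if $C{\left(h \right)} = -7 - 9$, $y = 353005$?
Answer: $\frac{1}{352893} \approx 2.8337 \cdot 10^{-6}$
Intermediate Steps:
$C{\left(h \right)} = -16$
$O{\left(x \right)} = x^{2} + 23 x$ ($O{\left(x \right)} = \left(x^{2} + 22 x\right) + x = x^{2} + 23 x$)
$\frac{1}{y + O{\left(C{\left(12 \right)} \right)}} = \frac{1}{353005 - 16 \left(23 - 16\right)} = \frac{1}{353005 - 112} = \frac{1}{352893}$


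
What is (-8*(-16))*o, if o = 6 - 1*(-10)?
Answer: 2048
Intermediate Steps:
o = 16 (o = 6 + 10 = 16)
(-8*(-16))*o = -8*(-16)*16 = 128*16 = 2048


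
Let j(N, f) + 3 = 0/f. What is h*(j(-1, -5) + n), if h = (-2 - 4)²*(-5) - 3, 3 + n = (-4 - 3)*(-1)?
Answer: -183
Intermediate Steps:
j(N, f) = -3 (j(N, f) = -3 + 0/f = -3 + 0 = -3)
n = 4 (n = -3 + (-4 - 3)*(-1) = -3 - 7*(-1) = -3 + 7 = 4)
h = -183 (h = (-6)²*(-5) - 3 = 36*(-5) - 3 = -180 - 3 = -183)
h*(j(-1, -5) + n) = -183*(-3 + 4) = -183*1 = -183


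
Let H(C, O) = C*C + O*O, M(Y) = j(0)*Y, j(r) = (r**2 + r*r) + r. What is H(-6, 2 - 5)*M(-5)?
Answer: 0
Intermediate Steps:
j(r) = r + 2*r**2 (j(r) = (r**2 + r**2) + r = 2*r**2 + r = r + 2*r**2)
M(Y) = 0 (M(Y) = (0*(1 + 2*0))*Y = (0*(1 + 0))*Y = (0*1)*Y = 0*Y = 0)
H(C, O) = C**2 + O**2
H(-6, 2 - 5)*M(-5) = ((-6)**2 + (2 - 5)**2)*0 = (36 + (-3)**2)*0 = (36 + 9)*0 = 45*0 = 0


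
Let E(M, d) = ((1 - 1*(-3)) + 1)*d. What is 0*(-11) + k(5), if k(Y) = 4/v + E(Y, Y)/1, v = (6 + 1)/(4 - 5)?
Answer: 171/7 ≈ 24.429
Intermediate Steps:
v = -7 (v = 7/(-1) = 7*(-1) = -7)
E(M, d) = 5*d (E(M, d) = ((1 + 3) + 1)*d = (4 + 1)*d = 5*d)
k(Y) = -4/7 + 5*Y (k(Y) = 4/(-7) + (5*Y)/1 = 4*(-⅐) + (5*Y)*1 = -4/7 + 5*Y)
0*(-11) + k(5) = 0*(-11) + (-4/7 + 5*5) = 0 + (-4/7 + 25) = 0 + 171/7 = 171/7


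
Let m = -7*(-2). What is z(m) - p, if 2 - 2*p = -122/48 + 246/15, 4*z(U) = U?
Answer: 2263/240 ≈ 9.4292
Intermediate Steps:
m = 14
z(U) = U/4
p = -1423/240 (p = 1 - (-122/48 + 246/15)/2 = 1 - (-122*1/48 + 246*(1/15))/2 = 1 - (-61/24 + 82/5)/2 = 1 - ½*1663/120 = 1 - 1663/240 = -1423/240 ≈ -5.9292)
z(m) - p = (¼)*14 - 1*(-1423/240) = 7/2 + 1423/240 = 2263/240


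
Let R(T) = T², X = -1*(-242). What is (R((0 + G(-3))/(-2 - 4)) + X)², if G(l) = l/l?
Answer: 75916369/1296 ≈ 58577.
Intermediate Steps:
X = 242
G(l) = 1
(R((0 + G(-3))/(-2 - 4)) + X)² = (((0 + 1)/(-2 - 4))² + 242)² = ((1/(-6))² + 242)² = ((1*(-⅙))² + 242)² = ((-⅙)² + 242)² = (1/36 + 242)² = (8713/36)² = 75916369/1296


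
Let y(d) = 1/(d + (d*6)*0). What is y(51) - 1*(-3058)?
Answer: 155959/51 ≈ 3058.0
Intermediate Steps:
y(d) = 1/d (y(d) = 1/(d + (6*d)*0) = 1/(d + 0) = 1/d)
y(51) - 1*(-3058) = 1/51 - 1*(-3058) = 1/51 + 3058 = 155959/51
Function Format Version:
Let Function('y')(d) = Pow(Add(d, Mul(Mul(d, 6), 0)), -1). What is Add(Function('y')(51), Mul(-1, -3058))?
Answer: Rational(155959, 51) ≈ 3058.0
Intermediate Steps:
Function('y')(d) = Pow(d, -1) (Function('y')(d) = Pow(Add(d, Mul(Mul(6, d), 0)), -1) = Pow(Add(d, 0), -1) = Pow(d, -1))
Add(Function('y')(51), Mul(-1, -3058)) = Add(Pow(51, -1), Mul(-1, -3058)) = Add(Rational(1, 51), 3058) = Rational(155959, 51)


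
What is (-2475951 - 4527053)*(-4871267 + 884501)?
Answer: 27919338245064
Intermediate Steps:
(-2475951 - 4527053)*(-4871267 + 884501) = -7003004*(-3986766) = 27919338245064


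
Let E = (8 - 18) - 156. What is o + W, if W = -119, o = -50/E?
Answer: -9852/83 ≈ -118.70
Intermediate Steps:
E = -166 (E = -10 - 156 = -166)
o = 25/83 (o = -50/(-166) = -50*(-1/166) = 25/83 ≈ 0.30120)
o + W = 25/83 - 119 = -9852/83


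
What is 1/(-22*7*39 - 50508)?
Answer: -1/56514 ≈ -1.7695e-5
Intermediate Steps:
1/(-22*7*39 - 50508) = 1/(-154*39 - 50508) = 1/(-6006 - 50508) = 1/(-56514) = -1/56514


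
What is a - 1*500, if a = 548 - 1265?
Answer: -1217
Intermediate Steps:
a = -717
a - 1*500 = -717 - 1*500 = -717 - 500 = -1217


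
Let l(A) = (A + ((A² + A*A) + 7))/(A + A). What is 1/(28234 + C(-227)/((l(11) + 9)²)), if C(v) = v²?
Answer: 52441/1486854203 ≈ 3.5270e-5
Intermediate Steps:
l(A) = (7 + A + 2*A²)/(2*A) (l(A) = (A + ((A² + A²) + 7))/((2*A)) = (A + (2*A² + 7))*(1/(2*A)) = (A + (7 + 2*A²))*(1/(2*A)) = (7 + A + 2*A²)*(1/(2*A)) = (7 + A + 2*A²)/(2*A))
1/(28234 + C(-227)/((l(11) + 9)²)) = 1/(28234 + (-227)²/(((½ + 11 + (7/2)/11) + 9)²)) = 1/(28234 + 51529/(((½ + 11 + (7/2)*(1/11)) + 9)²)) = 1/(28234 + 51529/(((½ + 11 + 7/22) + 9)²)) = 1/(28234 + 51529/((130/11 + 9)²)) = 1/(28234 + 51529/((229/11)²)) = 1/(28234 + 51529/(52441/121)) = 1/(28234 + 51529*(121/52441)) = 1/(28234 + 6235009/52441) = 1/(1486854203/52441) = 52441/1486854203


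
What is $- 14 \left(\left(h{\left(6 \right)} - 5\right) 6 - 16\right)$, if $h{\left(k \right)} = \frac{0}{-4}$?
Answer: $644$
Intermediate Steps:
$h{\left(k \right)} = 0$ ($h{\left(k \right)} = 0 \left(- \frac{1}{4}\right) = 0$)
$- 14 \left(\left(h{\left(6 \right)} - 5\right) 6 - 16\right) = - 14 \left(\left(0 - 5\right) 6 - 16\right) = - 14 \left(\left(-5\right) 6 - 16\right) = - 14 \left(-30 - 16\right) = \left(-14\right) \left(-46\right) = 644$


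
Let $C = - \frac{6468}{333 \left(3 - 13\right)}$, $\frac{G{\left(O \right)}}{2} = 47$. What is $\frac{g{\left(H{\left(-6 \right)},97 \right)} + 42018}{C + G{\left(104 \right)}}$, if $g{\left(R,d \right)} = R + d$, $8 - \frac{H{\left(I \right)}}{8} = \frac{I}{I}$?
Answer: $\frac{23404905}{53248} \approx 439.55$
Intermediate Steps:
$H{\left(I \right)} = 56$ ($H{\left(I \right)} = 64 - 8 \frac{I}{I} = 64 - 8 = 56$)
$G{\left(O \right)} = 94$ ($G{\left(O \right)} = 2 \cdot 47 = 94$)
$C = \frac{1078}{555}$ ($C = - \frac{6468}{333 \left(3 - 13\right)} = - \frac{6468}{333 \left(-10\right)} = - \frac{6468}{-3330} = \left(-6468\right) \left(- \frac{1}{3330}\right) = \frac{1078}{555} \approx 1.9423$)
$\frac{g{\left(H{\left(-6 \right)},97 \right)} + 42018}{C + G{\left(104 \right)}} = \frac{\left(56 + 97\right) + 42018}{\frac{1078}{555} + 94} = \frac{153 + 42018}{\frac{53248}{555}} = 42171 \cdot \frac{555}{53248} = \frac{23404905}{53248}$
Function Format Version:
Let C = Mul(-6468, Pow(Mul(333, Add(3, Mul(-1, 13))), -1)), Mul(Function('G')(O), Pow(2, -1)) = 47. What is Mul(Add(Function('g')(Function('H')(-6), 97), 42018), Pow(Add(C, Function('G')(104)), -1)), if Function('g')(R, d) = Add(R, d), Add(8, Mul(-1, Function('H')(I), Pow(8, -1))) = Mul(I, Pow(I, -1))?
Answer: Rational(23404905, 53248) ≈ 439.55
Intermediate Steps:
Function('H')(I) = 56 (Function('H')(I) = Add(64, Mul(-8, Mul(I, Pow(I, -1)))) = Add(64, Mul(-8, 1)) = Add(64, -8) = 56)
Function('G')(O) = 94 (Function('G')(O) = Mul(2, 47) = 94)
C = Rational(1078, 555) (C = Mul(-6468, Pow(Mul(333, Add(3, -13)), -1)) = Mul(-6468, Pow(Mul(333, -10), -1)) = Mul(-6468, Pow(-3330, -1)) = Mul(-6468, Rational(-1, 3330)) = Rational(1078, 555) ≈ 1.9423)
Mul(Add(Function('g')(Function('H')(-6), 97), 42018), Pow(Add(C, Function('G')(104)), -1)) = Mul(Add(Add(56, 97), 42018), Pow(Add(Rational(1078, 555), 94), -1)) = Mul(Add(153, 42018), Pow(Rational(53248, 555), -1)) = Mul(42171, Rational(555, 53248)) = Rational(23404905, 53248)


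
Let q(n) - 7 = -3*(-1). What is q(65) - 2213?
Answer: -2203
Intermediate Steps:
q(n) = 10 (q(n) = 7 - 3*(-1) = 7 + 3 = 10)
q(65) - 2213 = 10 - 2213 = -2203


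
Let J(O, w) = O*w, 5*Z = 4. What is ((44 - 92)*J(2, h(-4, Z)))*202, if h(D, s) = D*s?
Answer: 310272/5 ≈ 62054.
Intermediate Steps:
Z = 4/5 (Z = (1/5)*4 = 4/5 ≈ 0.80000)
((44 - 92)*J(2, h(-4, Z)))*202 = ((44 - 92)*(2*(-4*4/5)))*202 = -96*(-16)/5*202 = -48*(-32/5)*202 = (1536/5)*202 = 310272/5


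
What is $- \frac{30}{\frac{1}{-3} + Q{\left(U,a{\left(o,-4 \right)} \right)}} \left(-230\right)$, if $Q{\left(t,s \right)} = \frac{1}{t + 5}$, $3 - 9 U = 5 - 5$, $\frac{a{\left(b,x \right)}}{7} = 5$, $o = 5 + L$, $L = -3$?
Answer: $- \frac{331200}{7} \approx -47314.0$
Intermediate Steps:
$o = 2$ ($o = 5 - 3 = 2$)
$a{\left(b,x \right)} = 35$ ($a{\left(b,x \right)} = 7 \cdot 5 = 35$)
$U = \frac{1}{3}$ ($U = \frac{1}{3} - \frac{5 - 5}{9} = \frac{1}{3} - 0 = \frac{1}{3} + 0 = \frac{1}{3} \approx 0.33333$)
$Q{\left(t,s \right)} = \frac{1}{5 + t}$
$- \frac{30}{\frac{1}{-3} + Q{\left(U,a{\left(o,-4 \right)} \right)}} \left(-230\right) = - \frac{30}{\frac{1}{-3} + \frac{1}{5 + \frac{1}{3}}} \left(-230\right) = - \frac{30}{- \frac{1}{3} + \frac{1}{\frac{16}{3}}} \left(-230\right) = - \frac{30}{- \frac{1}{3} + \frac{3}{16}} \left(-230\right) = - \frac{30}{- \frac{7}{48}} \left(-230\right) = \left(-30\right) \left(- \frac{48}{7}\right) \left(-230\right) = \frac{1440}{7} \left(-230\right) = - \frac{331200}{7}$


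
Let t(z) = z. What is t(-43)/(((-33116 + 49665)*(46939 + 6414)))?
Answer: -43/882938797 ≈ -4.8701e-8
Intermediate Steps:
t(-43)/(((-33116 + 49665)*(46939 + 6414))) = -43*1/((-33116 + 49665)*(46939 + 6414)) = -43/(16549*53353) = -43/882938797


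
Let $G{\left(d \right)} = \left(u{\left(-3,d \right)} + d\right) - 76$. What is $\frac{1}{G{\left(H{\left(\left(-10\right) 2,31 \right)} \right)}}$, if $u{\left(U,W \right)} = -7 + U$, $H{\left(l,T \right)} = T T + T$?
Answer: $\frac{1}{906} \approx 0.0011038$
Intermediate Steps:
$H{\left(l,T \right)} = T + T^{2}$ ($H{\left(l,T \right)} = T^{2} + T = T + T^{2}$)
$G{\left(d \right)} = -86 + d$ ($G{\left(d \right)} = \left(\left(-7 - 3\right) + d\right) - 76 = \left(-10 + d\right) - 76 = -86 + d$)
$\frac{1}{G{\left(H{\left(\left(-10\right) 2,31 \right)} \right)}} = \frac{1}{-86 + 31 \left(1 + 31\right)} = \frac{1}{-86 + 31 \cdot 32} = \frac{1}{-86 + 992} = \frac{1}{906}$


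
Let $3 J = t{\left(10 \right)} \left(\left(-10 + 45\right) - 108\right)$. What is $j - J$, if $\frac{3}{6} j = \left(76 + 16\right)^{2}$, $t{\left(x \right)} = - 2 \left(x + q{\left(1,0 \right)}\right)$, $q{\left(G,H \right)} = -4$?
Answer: $16636$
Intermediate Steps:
$t{\left(x \right)} = 8 - 2 x$ ($t{\left(x \right)} = - 2 \left(x - 4\right) = - 2 \left(-4 + x\right) = 8 - 2 x$)
$j = 16928$ ($j = 2 \left(76 + 16\right)^{2} = 2 \cdot 92^{2} = 2 \cdot 8464 = 16928$)
$J = 292$ ($J = \frac{\left(8 - 20\right) \left(\left(-10 + 45\right) - 108\right)}{3} = \frac{\left(8 - 20\right) \left(35 - 108\right)}{3} = \frac{\left(-12\right) \left(-73\right)}{3} = \frac{1}{3} \cdot 876 = 292$)
$j - J = 16928 - 292 = 16636$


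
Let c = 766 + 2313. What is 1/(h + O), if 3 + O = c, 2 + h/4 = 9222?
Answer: 1/39956 ≈ 2.5028e-5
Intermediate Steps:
c = 3079
h = 36880 (h = -8 + 4*9222 = -8 + 36888 = 36880)
O = 3076 (O = -3 + 3079 = 3076)
1/(h + O) = 1/(36880 + 3076) = 1/39956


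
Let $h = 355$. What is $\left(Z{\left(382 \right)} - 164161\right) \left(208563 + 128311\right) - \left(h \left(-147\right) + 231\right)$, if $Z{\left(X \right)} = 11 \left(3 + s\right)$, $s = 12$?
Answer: $-55245936550$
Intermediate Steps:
$Z{\left(X \right)} = 165$ ($Z{\left(X \right)} = 11 \left(3 + 12\right) = 11 \cdot 15 = 165$)
$\left(Z{\left(382 \right)} - 164161\right) \left(208563 + 128311\right) - \left(h \left(-147\right) + 231\right) = \left(165 - 164161\right) \left(208563 + 128311\right) - \left(355 \left(-147\right) + 231\right) = \left(-163996\right) 336874 - \left(-52185 + 231\right) = -55245988504 - -51954 = -55245988504 + 51954 = -55245936550$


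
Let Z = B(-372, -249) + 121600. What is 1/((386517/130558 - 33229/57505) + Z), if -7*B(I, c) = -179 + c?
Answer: 7507737790/913417848151463 ≈ 8.2194e-6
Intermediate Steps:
B(I, c) = 179/7 - c/7 (B(I, c) = -(-179 + c)/7 = 179/7 - c/7)
Z = 851628/7 (Z = (179/7 - ⅐*(-249)) + 121600 = (179/7 + 249/7) + 121600 = 428/7 + 121600 = 851628/7 ≈ 1.2166e+5)
1/((386517/130558 - 33229/57505) + Z) = 1/((386517/130558 - 33229/57505) + 851628/7) = 1/((386517*(1/130558) - 33229*1/57505) + 851628/7) = 1/((386517/130558 - 4747/8215) + 851628/7) = 1/(2555478329/1072533970 + 851628/7) = 1/(913417848151463/7507737790) = 7507737790/913417848151463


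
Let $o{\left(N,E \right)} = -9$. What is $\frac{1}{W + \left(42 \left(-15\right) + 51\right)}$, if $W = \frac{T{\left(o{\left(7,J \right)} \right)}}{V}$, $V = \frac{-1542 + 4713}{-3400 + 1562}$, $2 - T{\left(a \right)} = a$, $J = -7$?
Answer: $- \frac{3171}{1856227} \approx -0.0017083$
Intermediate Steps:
$T{\left(a \right)} = 2 - a$
$V = - \frac{3171}{1838}$ ($V = \frac{3171}{-1838} = 3171 \left(- \frac{1}{1838}\right) = - \frac{3171}{1838} \approx -1.7252$)
$W = - \frac{20218}{3171}$ ($W = \frac{2 - -9}{- \frac{3171}{1838}} = \left(2 + 9\right) \left(- \frac{1838}{3171}\right) = 11 \left(- \frac{1838}{3171}\right) = - \frac{20218}{3171} \approx -6.3759$)
$\frac{1}{W + \left(42 \left(-15\right) + 51\right)} = \frac{1}{- \frac{20218}{3171} + \left(42 \left(-15\right) + 51\right)} = \frac{1}{- \frac{20218}{3171} + \left(-630 + 51\right)} = \frac{1}{- \frac{20218}{3171} - 579} = \frac{1}{- \frac{1856227}{3171}} = - \frac{3171}{1856227}$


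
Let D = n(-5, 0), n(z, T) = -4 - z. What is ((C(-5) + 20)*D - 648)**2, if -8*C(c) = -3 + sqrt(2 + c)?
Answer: (5021 + I*sqrt(3))**2/64 ≈ 3.9391e+5 + 271.77*I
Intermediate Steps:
C(c) = 3/8 - sqrt(2 + c)/8 (C(c) = -(-3 + sqrt(2 + c))/8 = 3/8 - sqrt(2 + c)/8)
D = 1 (D = -4 - 1*(-5) = -4 + 5 = 1)
((C(-5) + 20)*D - 648)**2 = (((3/8 - sqrt(2 - 5)/8) + 20)*1 - 648)**2 = (((3/8 - I*sqrt(3)/8) + 20)*1 - 648)**2 = ((163/8 - I*sqrt(3)/8)*1 - 648)**2 = ((163/8 - I*sqrt(3)/8) - 648)**2 = (-5021/8 - I*sqrt(3)/8)**2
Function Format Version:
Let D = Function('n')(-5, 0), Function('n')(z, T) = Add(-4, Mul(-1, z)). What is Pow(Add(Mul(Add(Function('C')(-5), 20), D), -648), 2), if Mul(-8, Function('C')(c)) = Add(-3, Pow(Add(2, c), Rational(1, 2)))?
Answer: Mul(Rational(1, 64), Pow(Add(5021, Mul(I, Pow(3, Rational(1, 2)))), 2)) ≈ Add(3.9391e+5, Mul(271.77, I))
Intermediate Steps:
Function('C')(c) = Add(Rational(3, 8), Mul(Rational(-1, 8), Pow(Add(2, c), Rational(1, 2)))) (Function('C')(c) = Mul(Rational(-1, 8), Add(-3, Pow(Add(2, c), Rational(1, 2)))) = Add(Rational(3, 8), Mul(Rational(-1, 8), Pow(Add(2, c), Rational(1, 2)))))
D = 1 (D = Add(-4, Mul(-1, -5)) = Add(-4, 5) = 1)
Pow(Add(Mul(Add(Function('C')(-5), 20), D), -648), 2) = Pow(Add(Mul(Add(Add(Rational(3, 8), Mul(Rational(-1, 8), Pow(Add(2, -5), Rational(1, 2)))), 20), 1), -648), 2) = Pow(Add(Mul(Add(Add(Rational(3, 8), Mul(Rational(-1, 8), Pow(-3, Rational(1, 2)))), 20), 1), -648), 2) = Pow(Add(Mul(Add(Add(Rational(3, 8), Mul(Rational(-1, 8), Mul(I, Pow(3, Rational(1, 2))))), 20), 1), -648), 2) = Pow(Add(Mul(Add(Add(Rational(3, 8), Mul(Rational(-1, 8), I, Pow(3, Rational(1, 2)))), 20), 1), -648), 2) = Pow(Add(Mul(Add(Rational(163, 8), Mul(Rational(-1, 8), I, Pow(3, Rational(1, 2)))), 1), -648), 2) = Pow(Add(Add(Rational(163, 8), Mul(Rational(-1, 8), I, Pow(3, Rational(1, 2)))), -648), 2) = Pow(Add(Rational(-5021, 8), Mul(Rational(-1, 8), I, Pow(3, Rational(1, 2)))), 2)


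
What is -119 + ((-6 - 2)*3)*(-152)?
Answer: 3529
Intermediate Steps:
-119 + ((-6 - 2)*3)*(-152) = -119 - 8*3*(-152) = -119 - 24*(-152) = -119 + 3648 = 3529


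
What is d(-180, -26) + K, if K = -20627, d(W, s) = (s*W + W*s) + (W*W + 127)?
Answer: 21260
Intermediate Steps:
d(W, s) = 127 + W² + 2*W*s (d(W, s) = (W*s + W*s) + (W² + 127) = 2*W*s + (127 + W²) = 127 + W² + 2*W*s)
d(-180, -26) + K = (127 + (-180)² + 2*(-180)*(-26)) - 20627 = (127 + 32400 + 9360) - 20627 = 41887 - 20627 = 21260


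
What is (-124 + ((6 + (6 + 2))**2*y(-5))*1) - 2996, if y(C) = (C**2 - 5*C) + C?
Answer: 5700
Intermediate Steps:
y(C) = C**2 - 4*C
(-124 + ((6 + (6 + 2))**2*y(-5))*1) - 2996 = (-124 + ((6 + (6 + 2))**2*(-5*(-4 - 5)))*1) - 2996 = (-124 + ((6 + 8)**2*(-5*(-9)))*1) - 2996 = (-124 + (14**2*45)*1) - 2996 = (-124 + (196*45)*1) - 2996 = (-124 + 8820*1) - 2996 = (-124 + 8820) - 2996 = 8696 - 2996 = 5700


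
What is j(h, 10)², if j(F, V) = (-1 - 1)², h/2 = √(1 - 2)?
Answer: 16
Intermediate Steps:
h = 2*I (h = 2*√(1 - 2) = 2*√(-1) = 2*I ≈ 2.0*I)
j(F, V) = 4 (j(F, V) = (-2)² = 4)
j(h, 10)² = 4² = 16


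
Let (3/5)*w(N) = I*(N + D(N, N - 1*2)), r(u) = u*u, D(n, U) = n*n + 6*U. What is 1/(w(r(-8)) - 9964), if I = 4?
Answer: 3/60748 ≈ 4.9384e-5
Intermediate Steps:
D(n, U) = n**2 + 6*U
r(u) = u**2
w(N) = -80 + 20*N**2/3 + 140*N/3 (w(N) = 5*(4*(N + (N**2 + 6*(N - 1*2))))/3 = 5*(4*(N + (N**2 + 6*(N - 2))))/3 = 5*(4*(N + (N**2 + 6*(-2 + N))))/3 = 5*(4*(N + (N**2 + (-12 + 6*N))))/3 = 5*(4*(N + (-12 + N**2 + 6*N)))/3 = 5*(4*(-12 + N**2 + 7*N))/3 = 5*(-48 + 4*N**2 + 28*N)/3 = -80 + 20*N**2/3 + 140*N/3)
1/(w(r(-8)) - 9964) = 1/((-80 + 20*((-8)**2)**2/3 + (140/3)*(-8)**2) - 9964) = 1/((-80 + (20/3)*64**2 + (140/3)*64) - 9964) = 1/((-80 + (20/3)*4096 + 8960/3) - 9964) = 1/((-80 + 81920/3 + 8960/3) - 9964) = 1/(90640/3 - 9964) = 1/(60748/3) = 3/60748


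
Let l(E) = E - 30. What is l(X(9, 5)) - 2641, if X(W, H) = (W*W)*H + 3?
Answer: -2263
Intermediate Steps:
X(W, H) = 3 + H*W**2 (X(W, H) = W**2*H + 3 = H*W**2 + 3 = 3 + H*W**2)
l(E) = -30 + E
l(X(9, 5)) - 2641 = (-30 + (3 + 5*9**2)) - 2641 = (-30 + (3 + 5*81)) - 2641 = (-30 + (3 + 405)) - 2641 = (-30 + 408) - 2641 = 378 - 2641 = -2263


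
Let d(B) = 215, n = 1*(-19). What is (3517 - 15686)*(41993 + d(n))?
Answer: -513629152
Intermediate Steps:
n = -19
(3517 - 15686)*(41993 + d(n)) = (3517 - 15686)*(41993 + 215) = -12169*42208 = -513629152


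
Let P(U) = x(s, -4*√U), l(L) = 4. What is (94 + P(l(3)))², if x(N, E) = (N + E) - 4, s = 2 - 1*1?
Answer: 6889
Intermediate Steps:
s = 1 (s = 2 - 1 = 1)
x(N, E) = -4 + E + N (x(N, E) = (E + N) - 4 = -4 + E + N)
P(U) = -3 - 4*√U (P(U) = -4 - 4*√U + 1 = -3 - 4*√U)
(94 + P(l(3)))² = (94 + (-3 - 4*√4))² = (94 + (-3 - 4*2))² = (94 + (-3 - 8))² = (94 - 11)² = 83² = 6889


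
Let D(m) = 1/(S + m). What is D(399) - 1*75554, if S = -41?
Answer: -27048331/358 ≈ -75554.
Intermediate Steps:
D(m) = 1/(-41 + m)
D(399) - 1*75554 = 1/(-41 + 399) - 1*75554 = 1/358 - 75554 = -27048331/358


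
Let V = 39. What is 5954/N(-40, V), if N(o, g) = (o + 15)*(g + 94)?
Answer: -5954/3325 ≈ -1.7907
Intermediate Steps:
N(o, g) = (15 + o)*(94 + g)
5954/N(-40, V) = 5954/(1410 + 15*39 + 94*(-40) + 39*(-40)) = 5954/(1410 + 585 - 3760 - 1560) = 5954/(-3325) = 5954*(-1/3325) = -5954/3325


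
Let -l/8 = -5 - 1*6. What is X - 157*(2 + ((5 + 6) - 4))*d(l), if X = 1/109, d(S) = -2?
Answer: 308035/109 ≈ 2826.0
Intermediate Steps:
l = 88 (l = -8*(-5 - 1*6) = -8*(-5 - 6) = -8*(-11) = 88)
X = 1/109 ≈ 0.0091743
X - 157*(2 + ((5 + 6) - 4))*d(l) = 1/109 - 157*(2 + ((5 + 6) - 4))*(-2) = 1/109 - 157*(2 + (11 - 4))*(-2) = 1/109 - 157*(2 + 7)*(-2) = 1/109 - 1413*(-2) = 1/109 - 157*(-18) = 1/109 + 2826 = 308035/109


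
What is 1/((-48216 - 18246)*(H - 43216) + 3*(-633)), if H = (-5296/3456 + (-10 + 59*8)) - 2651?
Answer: 36/108641054083 ≈ 3.3137e-10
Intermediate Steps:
H = -473155/216 (H = (-5296*1/3456 + (-10 + 472)) - 2651 = (-331/216 + 462) - 2651 = 99461/216 - 2651 = -473155/216 ≈ -2190.5)
1/((-48216 - 18246)*(H - 43216) + 3*(-633)) = 1/((-48216 - 18246)*(-473155/216 - 43216) + 3*(-633)) = 1/(-66462*(-9807811/216) - 1899) = 1/(108641122447/36 - 1899) = 1/(108641054083/36) = 36/108641054083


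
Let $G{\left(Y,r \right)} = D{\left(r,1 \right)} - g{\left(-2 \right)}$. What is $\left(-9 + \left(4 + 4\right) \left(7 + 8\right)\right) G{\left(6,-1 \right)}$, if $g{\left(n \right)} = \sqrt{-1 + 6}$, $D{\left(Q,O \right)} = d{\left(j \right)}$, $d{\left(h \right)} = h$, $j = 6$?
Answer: $666 - 111 \sqrt{5} \approx 417.8$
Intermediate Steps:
$D{\left(Q,O \right)} = 6$
$g{\left(n \right)} = \sqrt{5}$
$G{\left(Y,r \right)} = 6 - \sqrt{5}$
$\left(-9 + \left(4 + 4\right) \left(7 + 8\right)\right) G{\left(6,-1 \right)} = \left(-9 + \left(4 + 4\right) \left(7 + 8\right)\right) \left(6 - \sqrt{5}\right) = \left(-9 + 8 \cdot 15\right) \left(6 - \sqrt{5}\right) = \left(-9 + 120\right) \left(6 - \sqrt{5}\right) = 111 \left(6 - \sqrt{5}\right) = 666 - 111 \sqrt{5}$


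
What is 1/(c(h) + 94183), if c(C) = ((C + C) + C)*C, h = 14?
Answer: 1/94771 ≈ 1.0552e-5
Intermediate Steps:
c(C) = 3*C² (c(C) = (2*C + C)*C = (3*C)*C = 3*C²)
1/(c(h) + 94183) = 1/(3*14² + 94183) = 1/(3*196 + 94183) = 1/(588 + 94183) = 1/94771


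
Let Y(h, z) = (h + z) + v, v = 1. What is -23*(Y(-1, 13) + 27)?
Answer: -920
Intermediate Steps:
Y(h, z) = 1 + h + z (Y(h, z) = (h + z) + 1 = 1 + h + z)
-23*(Y(-1, 13) + 27) = -23*((1 - 1 + 13) + 27) = -23*(13 + 27) = -23*40 = -920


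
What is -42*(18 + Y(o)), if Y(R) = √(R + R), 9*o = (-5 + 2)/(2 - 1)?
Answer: -756 - 14*I*√6 ≈ -756.0 - 34.293*I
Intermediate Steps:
o = -⅓ (o = ((-5 + 2)/(2 - 1))/9 = (-3/1)/9 = (-3*1)/9 = (⅑)*(-3) = -⅓ ≈ -0.33333)
Y(R) = √2*√R (Y(R) = √(2*R) = √2*√R)
-42*(18 + Y(o)) = -42*(18 + √2*√(-⅓)) = -42*(18 + √2*(I*√3/3)) = -42*(18 + I*√6/3) = -756 - 14*I*√6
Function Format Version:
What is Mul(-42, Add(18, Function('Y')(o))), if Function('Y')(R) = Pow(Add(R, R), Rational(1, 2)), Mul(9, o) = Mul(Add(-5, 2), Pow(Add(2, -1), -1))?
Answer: Add(-756, Mul(-14, I, Pow(6, Rational(1, 2)))) ≈ Add(-756.00, Mul(-34.293, I))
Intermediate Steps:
o = Rational(-1, 3) (o = Mul(Rational(1, 9), Mul(Add(-5, 2), Pow(Add(2, -1), -1))) = Mul(Rational(1, 9), Mul(-3, Pow(1, -1))) = Mul(Rational(1, 9), Mul(-3, 1)) = Mul(Rational(1, 9), -3) = Rational(-1, 3) ≈ -0.33333)
Function('Y')(R) = Mul(Pow(2, Rational(1, 2)), Pow(R, Rational(1, 2))) (Function('Y')(R) = Pow(Mul(2, R), Rational(1, 2)) = Mul(Pow(2, Rational(1, 2)), Pow(R, Rational(1, 2))))
Mul(-42, Add(18, Function('Y')(o))) = Mul(-42, Add(18, Mul(Pow(2, Rational(1, 2)), Pow(Rational(-1, 3), Rational(1, 2))))) = Mul(-42, Add(18, Mul(Pow(2, Rational(1, 2)), Mul(Rational(1, 3), I, Pow(3, Rational(1, 2)))))) = Mul(-42, Add(18, Mul(Rational(1, 3), I, Pow(6, Rational(1, 2))))) = Add(-756, Mul(-14, I, Pow(6, Rational(1, 2))))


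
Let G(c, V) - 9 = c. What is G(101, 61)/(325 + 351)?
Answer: 55/338 ≈ 0.16272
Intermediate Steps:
G(c, V) = 9 + c
G(101, 61)/(325 + 351) = (9 + 101)/(325 + 351) = 110/676 = 110*(1/676) = 55/338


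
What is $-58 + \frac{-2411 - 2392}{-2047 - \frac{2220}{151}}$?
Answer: $- \frac{17331133}{311317} \approx -55.67$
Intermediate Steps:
$-58 + \frac{-2411 - 2392}{-2047 - \frac{2220}{151}} = -58 - \frac{4803}{-2047 - \frac{2220}{151}} = -58 - \frac{4803}{- \frac{311317}{151}} = -58 - - \frac{725253}{311317} = -58 + \frac{725253}{311317} = - \frac{17331133}{311317}$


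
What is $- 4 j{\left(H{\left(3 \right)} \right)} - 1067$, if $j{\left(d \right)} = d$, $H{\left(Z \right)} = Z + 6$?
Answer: $-1103$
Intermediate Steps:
$H{\left(Z \right)} = 6 + Z$
$- 4 j{\left(H{\left(3 \right)} \right)} - 1067 = - 4 \left(6 + 3\right) - 1067 = \left(-4\right) 9 - 1067 = -36 - 1067 = -1103$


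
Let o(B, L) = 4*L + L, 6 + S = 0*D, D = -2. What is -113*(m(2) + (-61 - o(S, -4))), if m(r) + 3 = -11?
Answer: 6215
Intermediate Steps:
m(r) = -14 (m(r) = -3 - 11 = -14)
S = -6 (S = -6 + 0*(-2) = -6 + 0 = -6)
o(B, L) = 5*L
-113*(m(2) + (-61 - o(S, -4))) = -113*(-14 + (-61 - 5*(-4))) = -113*(-14 + (-61 - 1*(-20))) = -113*(-14 + (-61 + 20)) = -113*(-14 - 41) = -113*(-55) = 6215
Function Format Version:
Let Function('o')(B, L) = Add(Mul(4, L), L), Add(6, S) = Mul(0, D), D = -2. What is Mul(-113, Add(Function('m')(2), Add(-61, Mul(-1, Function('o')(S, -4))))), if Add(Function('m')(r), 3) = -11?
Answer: 6215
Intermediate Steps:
Function('m')(r) = -14 (Function('m')(r) = Add(-3, -11) = -14)
S = -6 (S = Add(-6, Mul(0, -2)) = Add(-6, 0) = -6)
Function('o')(B, L) = Mul(5, L)
Mul(-113, Add(Function('m')(2), Add(-61, Mul(-1, Function('o')(S, -4))))) = Mul(-113, Add(-14, Add(-61, Mul(-1, Mul(5, -4))))) = Mul(-113, Add(-14, Add(-61, Mul(-1, -20)))) = Mul(-113, Add(-14, Add(-61, 20))) = Mul(-113, Add(-14, -41)) = Mul(-113, -55) = 6215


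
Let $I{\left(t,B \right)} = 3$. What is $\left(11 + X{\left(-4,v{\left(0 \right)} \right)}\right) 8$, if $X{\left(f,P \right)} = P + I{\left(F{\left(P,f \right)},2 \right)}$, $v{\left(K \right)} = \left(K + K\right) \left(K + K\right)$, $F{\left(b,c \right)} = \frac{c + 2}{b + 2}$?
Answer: $112$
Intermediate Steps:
$F{\left(b,c \right)} = \frac{2 + c}{2 + b}$
$v{\left(K \right)} = 4 K^{2}$ ($v{\left(K \right)} = 2 K 2 K = 4 K^{2}$)
$X{\left(f,P \right)} = 3 + P$ ($X{\left(f,P \right)} = P + 3 = 3 + P$)
$\left(11 + X{\left(-4,v{\left(0 \right)} \right)}\right) 8 = \left(11 + \left(3 + 4 \cdot 0^{2}\right)\right) 8 = \left(11 + \left(3 + 4 \cdot 0\right)\right) 8 = \left(11 + \left(3 + 0\right)\right) 8 = \left(11 + 3\right) 8 = 14 \cdot 8 = 112$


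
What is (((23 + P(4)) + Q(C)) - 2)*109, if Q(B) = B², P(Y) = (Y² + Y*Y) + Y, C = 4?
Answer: 7957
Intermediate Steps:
P(Y) = Y + 2*Y² (P(Y) = (Y² + Y²) + Y = 2*Y² + Y = Y + 2*Y²)
(((23 + P(4)) + Q(C)) - 2)*109 = (((23 + 4*(1 + 2*4)) + 4²) - 2)*109 = (((23 + 4*(1 + 8)) + 16) - 2)*109 = (((23 + 4*9) + 16) - 2)*109 = (((23 + 36) + 16) - 2)*109 = ((59 + 16) - 2)*109 = (75 - 2)*109 = 73*109 = 7957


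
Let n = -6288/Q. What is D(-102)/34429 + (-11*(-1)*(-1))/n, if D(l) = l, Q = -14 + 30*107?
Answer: 302436137/54122388 ≈ 5.5880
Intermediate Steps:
Q = 3196 (Q = -14 + 3210 = 3196)
n = -1572/799 (n = -6288/3196 = -6288*1/3196 = -1572/799 ≈ -1.9675)
D(-102)/34429 + (-11*(-1)*(-1))/n = -102/34429 + (-11*(-1)*(-1))/(-1572/799) = -102*1/34429 + (11*(-1))*(-799/1572) = -102/34429 - 11*(-799/1572) = -102/34429 + 8789/1572 = 302436137/54122388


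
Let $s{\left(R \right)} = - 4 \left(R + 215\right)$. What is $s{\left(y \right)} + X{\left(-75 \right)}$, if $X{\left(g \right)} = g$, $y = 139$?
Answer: $-1491$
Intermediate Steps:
$s{\left(R \right)} = -860 - 4 R$ ($s{\left(R \right)} = - 4 \left(215 + R\right) = -860 - 4 R$)
$s{\left(y \right)} + X{\left(-75 \right)} = \left(-860 - 556\right) - 75 = -1416 - 75 = -1491$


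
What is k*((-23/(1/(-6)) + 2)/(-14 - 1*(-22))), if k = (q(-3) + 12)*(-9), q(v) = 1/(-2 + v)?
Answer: -3717/2 ≈ -1858.5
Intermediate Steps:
k = -531/5 (k = (1/(-2 - 3) + 12)*(-9) = (1/(-5) + 12)*(-9) = (-1/5 + 12)*(-9) = (59/5)*(-9) = -531/5 ≈ -106.20)
k*((-23/(1/(-6)) + 2)/(-14 - 1*(-22))) = -531*(-23/(1/(-6)) + 2)/(5*(-14 - 1*(-22))) = -531*(-23/(-1/6) + 2)/(5*(-14 + 22)) = -531*(-23*(-6) + 2)/(5*8) = -531*(138 + 2)/40 = -531*140/40 = -531/5*35/2 = -3717/2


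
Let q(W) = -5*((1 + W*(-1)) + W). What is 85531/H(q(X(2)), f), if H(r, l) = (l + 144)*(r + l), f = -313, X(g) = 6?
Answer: 85531/53742 ≈ 1.5915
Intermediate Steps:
q(W) = -5 (q(W) = -5*((1 - W) + W) = -5*1 = -5)
H(r, l) = (144 + l)*(l + r)
85531/H(q(X(2)), f) = 85531/((-313)² + 144*(-313) + 144*(-5) - 313*(-5)) = 85531/(97969 - 45072 - 720 + 1565) = 85531/53742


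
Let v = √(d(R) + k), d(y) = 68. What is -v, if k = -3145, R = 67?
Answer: -I*√3077 ≈ -55.471*I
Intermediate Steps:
v = I*√3077 (v = √(68 - 3145) = √(-3077) = I*√3077 ≈ 55.471*I)
-v = -I*√3077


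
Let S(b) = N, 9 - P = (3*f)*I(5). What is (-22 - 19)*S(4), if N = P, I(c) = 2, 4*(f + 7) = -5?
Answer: -4797/2 ≈ -2398.5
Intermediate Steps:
f = -33/4 (f = -7 + (1/4)*(-5) = -7 - 5/4 = -33/4 ≈ -8.2500)
P = 117/2 (P = 9 - 3*(-33/4)*2 = 9 - (-99)*2/4 = 9 - 1*(-99/2) = 9 + 99/2 = 117/2 ≈ 58.500)
N = 117/2 ≈ 58.500
S(b) = 117/2
(-22 - 19)*S(4) = (-22 - 19)*(117/2) = -41*117/2 = -4797/2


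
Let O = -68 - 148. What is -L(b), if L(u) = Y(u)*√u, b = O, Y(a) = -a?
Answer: -1296*I*√6 ≈ -3174.5*I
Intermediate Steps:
O = -216
b = -216
L(u) = -u^(3/2) (L(u) = (-u)*√u = -u^(3/2))
-L(b) = -(-1)*(-216)^(3/2) = -(-1)*(-1296*I*√6) = -1296*I*√6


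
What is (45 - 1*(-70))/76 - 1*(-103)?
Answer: 7943/76 ≈ 104.51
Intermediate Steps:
(45 - 1*(-70))/76 - 1*(-103) = (45 + 70)/76 + 103 = (1/76)*115 + 103 = 115/76 + 103 = 7943/76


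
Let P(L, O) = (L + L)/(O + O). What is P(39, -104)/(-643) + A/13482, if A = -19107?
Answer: -5458109/3852856 ≈ -1.4166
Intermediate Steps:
P(L, O) = L/O (P(L, O) = (2*L)/((2*O)) = (2*L)*(1/(2*O)) = L/O)
P(39, -104)/(-643) + A/13482 = (39/(-104))/(-643) - 19107/13482 = (39*(-1/104))*(-1/643) - 19107*1/13482 = -3/8*(-1/643) - 2123/1498 = 3/5144 - 2123/1498 = -5458109/3852856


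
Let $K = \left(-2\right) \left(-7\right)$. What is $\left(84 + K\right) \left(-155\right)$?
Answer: $-15190$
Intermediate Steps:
$K = 14$
$\left(84 + K\right) \left(-155\right) = \left(84 + 14\right) \left(-155\right) = 98 \left(-155\right) = -15190$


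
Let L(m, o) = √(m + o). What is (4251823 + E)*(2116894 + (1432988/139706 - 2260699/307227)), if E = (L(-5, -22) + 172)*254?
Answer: 65048566488820698100185/7153575877 + 11539257532917823270*I*√3/7153575877 ≈ 9.0932e+12 + 2.7939e+9*I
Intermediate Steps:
E = 43688 + 762*I*√3 (E = (√(-5 - 22) + 172)*254 = (√(-27) + 172)*254 = (3*I*√3 + 172)*254 = (172 + 3*I*√3)*254 = 43688 + 762*I*√3 ≈ 43688.0 + 1319.8*I)
(4251823 + E)*(2116894 + (1432988/139706 - 2260699/307227)) = (4251823 + (43688 + 762*I*√3))*(2116894 + (1432988/139706 - 2260699/307227)) = (4295511 + 762*I*√3)*(2116894 + (1432988*(1/139706) - 2260699*1/307227)) = (4295511 + 762*I*√3)*(2116894 + (716494/69853 - 2260699/307227)) = (4295511 + 762*I*√3)*(2116894 + 62209694891/21460727631) = (4295511 + 762*I*√3)*(45430147767393005/21460727631) = 65048566488820698100185/7153575877 + 11539257532917823270*I*√3/7153575877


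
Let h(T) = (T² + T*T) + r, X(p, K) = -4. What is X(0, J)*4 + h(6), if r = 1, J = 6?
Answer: 57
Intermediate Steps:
h(T) = 1 + 2*T² (h(T) = (T² + T*T) + 1 = (T² + T²) + 1 = 2*T² + 1 = 1 + 2*T²)
X(0, J)*4 + h(6) = -4*4 + (1 + 2*6²) = -16 + (1 + 2*36) = -16 + (1 + 72) = -16 + 73 = 57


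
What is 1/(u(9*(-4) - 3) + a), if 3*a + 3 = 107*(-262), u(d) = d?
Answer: -3/28154 ≈ -0.00010656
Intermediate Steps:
a = -28037/3 (a = -1 + (107*(-262))/3 = -1 + (1/3)*(-28034) = -1 - 28034/3 = -28037/3 ≈ -9345.7)
1/(u(9*(-4) - 3) + a) = 1/((9*(-4) - 3) - 28037/3) = 1/((-36 - 3) - 28037/3) = 1/(-39 - 28037/3) = 1/(-28154/3) = -3/28154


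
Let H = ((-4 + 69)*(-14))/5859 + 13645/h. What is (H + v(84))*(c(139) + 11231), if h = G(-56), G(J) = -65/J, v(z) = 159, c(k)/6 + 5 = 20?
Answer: 1467677953717/10881 ≈ 1.3488e+8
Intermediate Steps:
c(k) = 90 (c(k) = -30 + 6*20 = -30 + 120 = 90)
h = 65/56 (h = -65/(-56) = -65*(-1/56) = 65/56 ≈ 1.1607)
H = 127911998/10881 (H = ((-4 + 69)*(-14))/5859 + 13645/(65/56) = (65*(-14))*(1/5859) + 13645*(56/65) = -910*1/5859 + 152824/13 = -130/837 + 152824/13 = 127911998/10881 ≈ 11756.)
(H + v(84))*(c(139) + 11231) = (127911998/10881 + 159)*(90 + 11231) = (129642077/10881)*11321 = 1467677953717/10881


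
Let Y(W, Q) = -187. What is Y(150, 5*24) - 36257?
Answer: -36444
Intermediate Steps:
Y(150, 5*24) - 36257 = -187 - 36257 = -36444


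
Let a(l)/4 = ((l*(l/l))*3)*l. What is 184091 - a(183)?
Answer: -217777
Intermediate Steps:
a(l) = 12*l**2 (a(l) = 4*(((l*(l/l))*3)*l) = 4*(((l*1)*3)*l) = 4*((l*3)*l) = 4*((3*l)*l) = 4*(3*l**2) = 12*l**2)
184091 - a(183) = 184091 - 12*183**2 = 184091 - 12*33489 = 184091 - 1*401868 = 184091 - 401868 = -217777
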